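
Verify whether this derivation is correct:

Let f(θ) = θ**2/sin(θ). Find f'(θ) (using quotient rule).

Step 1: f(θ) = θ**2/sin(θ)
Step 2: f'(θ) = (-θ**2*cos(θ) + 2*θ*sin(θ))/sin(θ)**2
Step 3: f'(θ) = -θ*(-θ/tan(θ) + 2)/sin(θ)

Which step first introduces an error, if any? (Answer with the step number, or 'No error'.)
Step 3

Step 3 is incorrect due to a sign flip.
The step shows: -θ*(-θ/tan(θ) + 2)/sin(θ)
The correct value should be: θ*(-θ/tan(θ) + 2)/sin(θ)

Explanation: The sign of the whole expression was flipped: the term θ*(-θ/tan(θ) + 2)/sin(θ) was incorrectly written as -θ*(-θ/tan(θ) + 2)/sin(θ)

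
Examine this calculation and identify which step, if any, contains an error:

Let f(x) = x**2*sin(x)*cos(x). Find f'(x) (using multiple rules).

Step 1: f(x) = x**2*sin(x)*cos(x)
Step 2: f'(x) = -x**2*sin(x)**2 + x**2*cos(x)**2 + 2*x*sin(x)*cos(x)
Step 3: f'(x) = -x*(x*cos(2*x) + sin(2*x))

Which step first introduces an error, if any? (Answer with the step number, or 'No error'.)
Step 3

Step 3 is incorrect due to a sign flip.
The step shows: -x*(x*cos(2*x) + sin(2*x))
The correct value should be: x*(x*cos(2*x) + sin(2*x))

Explanation: The sign of the whole expression was flipped: the term x*(x*cos(2*x) + sin(2*x)) was incorrectly written as -x*(x*cos(2*x) + sin(2*x))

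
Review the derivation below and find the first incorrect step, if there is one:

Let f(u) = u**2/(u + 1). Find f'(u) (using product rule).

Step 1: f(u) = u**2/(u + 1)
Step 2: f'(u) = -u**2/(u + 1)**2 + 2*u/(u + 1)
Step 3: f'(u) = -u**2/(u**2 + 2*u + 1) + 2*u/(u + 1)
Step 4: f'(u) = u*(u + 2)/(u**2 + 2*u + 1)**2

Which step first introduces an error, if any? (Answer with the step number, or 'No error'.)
Step 4

Step 4 is incorrect due to a wrong exponent.
The step shows: u*(u + 2)/(u**2 + 2*u + 1)**2
The correct value should be: u*(u + 2)/(u**2 + 2*u + 1)

Explanation: The exponent -1 on u**2 + 2*u + 1 was incorrectly written as -2: the term u*(u + 2)/(u**2 + 2*u + 1) was incorrectly written as u*(u + 2)/(u**2 + 2*u + 1)**2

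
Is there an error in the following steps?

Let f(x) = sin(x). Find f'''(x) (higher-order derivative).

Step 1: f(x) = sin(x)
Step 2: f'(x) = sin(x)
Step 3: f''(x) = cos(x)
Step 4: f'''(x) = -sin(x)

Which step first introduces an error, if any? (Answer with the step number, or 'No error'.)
Step 2

Step 2 is incorrect due to a wrong trig function.
The step shows: sin(x)
The correct value should be: cos(x)

Explanation: cos(x) was incorrectly written as sin(x): the term cos(x) was incorrectly written as sin(x)
The later steps are derived from this incorrect expression, so the error originates in Step 2.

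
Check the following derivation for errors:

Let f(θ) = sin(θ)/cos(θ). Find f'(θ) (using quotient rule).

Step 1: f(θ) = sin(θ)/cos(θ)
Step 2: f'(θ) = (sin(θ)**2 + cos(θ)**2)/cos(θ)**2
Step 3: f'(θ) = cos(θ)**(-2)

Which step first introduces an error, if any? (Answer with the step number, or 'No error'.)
No error

All steps in this derivation are correct.
The final answer f'(θ) = cos(θ)**(-2) is valid.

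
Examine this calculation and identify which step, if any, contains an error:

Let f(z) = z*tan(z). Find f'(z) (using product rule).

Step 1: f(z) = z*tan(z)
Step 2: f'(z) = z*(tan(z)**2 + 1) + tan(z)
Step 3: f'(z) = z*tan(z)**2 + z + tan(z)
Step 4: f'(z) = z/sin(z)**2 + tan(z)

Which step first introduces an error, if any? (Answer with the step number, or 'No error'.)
Step 4

Step 4 is incorrect due to a wrong trig function.
The step shows: z/sin(z)**2 + tan(z)
The correct value should be: z/cos(z)**2 + tan(z)

Explanation: cos(z) was incorrectly written as sin(z): the term z/cos(z)**2 was incorrectly written as z/sin(z)**2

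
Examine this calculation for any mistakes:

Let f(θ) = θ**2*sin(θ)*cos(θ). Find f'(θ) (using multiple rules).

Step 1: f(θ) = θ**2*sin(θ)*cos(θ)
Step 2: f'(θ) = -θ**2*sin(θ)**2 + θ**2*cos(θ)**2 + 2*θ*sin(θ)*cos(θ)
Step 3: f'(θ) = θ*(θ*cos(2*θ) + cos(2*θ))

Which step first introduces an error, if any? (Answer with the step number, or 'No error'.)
Step 3

Step 3 is incorrect due to a wrong trig function.
The step shows: θ*(θ*cos(2*θ) + cos(2*θ))
The correct value should be: θ*(θ*cos(2*θ) + sin(2*θ))

Explanation: sin(2*θ) was incorrectly written as cos(2*θ): the term θ*(θ*cos(2*θ) + sin(2*θ)) was incorrectly written as θ*(θ*cos(2*θ) + cos(2*θ))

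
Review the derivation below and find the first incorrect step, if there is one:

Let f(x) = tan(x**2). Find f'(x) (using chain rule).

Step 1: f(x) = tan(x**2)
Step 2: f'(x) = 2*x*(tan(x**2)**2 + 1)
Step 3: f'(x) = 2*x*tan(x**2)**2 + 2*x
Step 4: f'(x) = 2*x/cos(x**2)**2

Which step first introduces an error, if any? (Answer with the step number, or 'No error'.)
No error

All steps in this derivation are correct.
The final answer f'(x) = 2*x/cos(x**2)**2 is valid.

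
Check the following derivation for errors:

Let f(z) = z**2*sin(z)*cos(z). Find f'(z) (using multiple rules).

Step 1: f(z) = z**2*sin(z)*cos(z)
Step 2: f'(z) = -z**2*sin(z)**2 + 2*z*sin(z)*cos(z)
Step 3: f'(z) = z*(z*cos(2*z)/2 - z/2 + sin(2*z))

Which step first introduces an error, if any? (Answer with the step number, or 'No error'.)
Step 2

Step 2 is incorrect due to a dropped term.
The step shows: -z**2*sin(z)**2 + 2*z*sin(z)*cos(z)
The correct value should be: -z**2*sin(z)**2 + z**2*cos(z)**2 + 2*z*sin(z)*cos(z)

Explanation: A term was dropped: the term z**2*cos(z)**2 was incorrectly omitted
The later steps are derived from this incorrect expression, so the error originates in Step 2.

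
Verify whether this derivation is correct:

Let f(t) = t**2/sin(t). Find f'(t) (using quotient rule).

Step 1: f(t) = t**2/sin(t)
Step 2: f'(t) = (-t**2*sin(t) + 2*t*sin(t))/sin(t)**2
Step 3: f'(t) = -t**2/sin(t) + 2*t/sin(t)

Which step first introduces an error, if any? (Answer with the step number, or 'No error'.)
Step 2

Step 2 is incorrect due to a wrong trig function.
The step shows: (-t**2*sin(t) + 2*t*sin(t))/sin(t)**2
The correct value should be: (-t**2*cos(t) + 2*t*sin(t))/sin(t)**2

Explanation: cos(t) was incorrectly written as sin(t): the term (-t**2*cos(t) + 2*t*sin(t))/sin(t)**2 was incorrectly written as (-t**2*sin(t) + 2*t*sin(t))/sin(t)**2
The later steps are derived from this incorrect expression, so the error originates in Step 2.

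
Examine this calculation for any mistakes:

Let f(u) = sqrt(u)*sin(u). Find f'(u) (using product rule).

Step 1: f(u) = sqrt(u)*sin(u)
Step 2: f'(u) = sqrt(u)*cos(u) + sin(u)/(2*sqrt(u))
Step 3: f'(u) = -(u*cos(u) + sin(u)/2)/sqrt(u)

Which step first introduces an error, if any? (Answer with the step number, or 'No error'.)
Step 3

Step 3 is incorrect due to a sign flip.
The step shows: -(u*cos(u) + sin(u)/2)/sqrt(u)
The correct value should be: (u*cos(u) + sin(u)/2)/sqrt(u)

Explanation: The sign of the whole expression was flipped: the term (u*cos(u) + sin(u)/2)/sqrt(u) was incorrectly written as -(u*cos(u) + sin(u)/2)/sqrt(u)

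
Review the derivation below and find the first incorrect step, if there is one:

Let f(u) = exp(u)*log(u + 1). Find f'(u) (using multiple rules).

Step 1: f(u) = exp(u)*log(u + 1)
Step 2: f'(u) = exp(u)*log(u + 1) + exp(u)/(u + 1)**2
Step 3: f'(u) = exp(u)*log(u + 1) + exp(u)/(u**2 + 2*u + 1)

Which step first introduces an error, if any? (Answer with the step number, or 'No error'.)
Step 2

Step 2 is incorrect due to a wrong exponent.
The step shows: exp(u)*log(u + 1) + exp(u)/(u + 1)**2
The correct value should be: exp(u)*log(u + 1) + exp(u)/(u + 1)

Explanation: The exponent -1 on u + 1 was incorrectly written as -2: the term exp(u)/(u + 1) was incorrectly written as exp(u)/(u + 1)**2
The later steps are derived from this incorrect expression, so the error originates in Step 2.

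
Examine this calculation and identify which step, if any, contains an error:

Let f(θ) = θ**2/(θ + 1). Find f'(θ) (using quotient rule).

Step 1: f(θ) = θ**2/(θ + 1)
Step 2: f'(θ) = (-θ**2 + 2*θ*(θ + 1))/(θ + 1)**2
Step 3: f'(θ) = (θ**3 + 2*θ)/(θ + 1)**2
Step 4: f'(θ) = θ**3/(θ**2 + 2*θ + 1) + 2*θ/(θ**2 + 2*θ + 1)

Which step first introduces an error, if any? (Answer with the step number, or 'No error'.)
Step 3

Step 3 is incorrect due to a wrong exponent.
The step shows: (θ**3 + 2*θ)/(θ + 1)**2
The correct value should be: (θ**2 + 2*θ)/(θ + 1)**2

Explanation: The exponent 2 on θ was incorrectly written as 3: the term (θ**2 + 2*θ)/(θ + 1)**2 was incorrectly written as (θ**3 + 2*θ)/(θ + 1)**2
The later steps are derived from this incorrect expression, so the error originates in Step 3.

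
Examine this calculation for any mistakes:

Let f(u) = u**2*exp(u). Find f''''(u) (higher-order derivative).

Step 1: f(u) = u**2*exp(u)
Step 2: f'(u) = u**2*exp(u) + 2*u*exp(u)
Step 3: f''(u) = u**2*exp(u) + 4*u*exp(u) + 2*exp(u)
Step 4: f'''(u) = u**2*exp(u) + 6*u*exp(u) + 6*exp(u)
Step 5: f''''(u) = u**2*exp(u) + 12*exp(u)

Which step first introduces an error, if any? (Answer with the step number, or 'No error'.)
Step 5

Step 5 is incorrect due to a dropped term.
The step shows: u**2*exp(u) + 12*exp(u)
The correct value should be: u**2*exp(u) + 8*u*exp(u) + 12*exp(u)

Explanation: A term was dropped: the term 8*u*exp(u) was incorrectly omitted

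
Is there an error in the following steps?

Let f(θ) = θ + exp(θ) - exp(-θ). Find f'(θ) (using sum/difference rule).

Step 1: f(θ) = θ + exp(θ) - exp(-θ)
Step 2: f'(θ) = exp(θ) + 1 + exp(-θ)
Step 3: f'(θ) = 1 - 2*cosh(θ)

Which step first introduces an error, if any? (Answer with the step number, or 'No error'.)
Step 3

Step 3 is incorrect due to a sign flip.
The step shows: 1 - 2*cosh(θ)
The correct value should be: 2*cosh(θ) + 1

Explanation: The sign of one term was flipped: the term 2*cosh(θ) was incorrectly written as -2*cosh(θ)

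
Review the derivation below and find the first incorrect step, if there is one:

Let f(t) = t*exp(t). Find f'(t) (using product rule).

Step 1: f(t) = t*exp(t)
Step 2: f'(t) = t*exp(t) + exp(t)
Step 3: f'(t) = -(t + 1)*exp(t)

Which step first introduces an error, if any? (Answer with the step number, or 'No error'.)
Step 3

Step 3 is incorrect due to a sign flip.
The step shows: -(t + 1)*exp(t)
The correct value should be: (t + 1)*exp(t)

Explanation: The sign of the whole expression was flipped: the term (t + 1)*exp(t) was incorrectly written as -(t + 1)*exp(t)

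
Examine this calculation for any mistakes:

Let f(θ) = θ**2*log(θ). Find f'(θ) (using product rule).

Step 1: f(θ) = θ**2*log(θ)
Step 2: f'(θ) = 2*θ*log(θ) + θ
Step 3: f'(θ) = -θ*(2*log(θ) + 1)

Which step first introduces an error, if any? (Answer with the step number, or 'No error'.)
Step 3

Step 3 is incorrect due to a sign flip.
The step shows: -θ*(2*log(θ) + 1)
The correct value should be: θ*(2*log(θ) + 1)

Explanation: The sign of the whole expression was flipped: the term θ*(2*log(θ) + 1) was incorrectly written as -θ*(2*log(θ) + 1)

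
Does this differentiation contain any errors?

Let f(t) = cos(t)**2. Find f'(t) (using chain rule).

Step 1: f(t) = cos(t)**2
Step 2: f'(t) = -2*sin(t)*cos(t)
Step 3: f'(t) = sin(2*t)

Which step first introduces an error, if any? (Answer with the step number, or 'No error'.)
Step 3

Step 3 is incorrect due to a sign flip.
The step shows: sin(2*t)
The correct value should be: -sin(2*t)

Explanation: The sign of the whole expression was flipped: the term -sin(2*t) was incorrectly written as sin(2*t)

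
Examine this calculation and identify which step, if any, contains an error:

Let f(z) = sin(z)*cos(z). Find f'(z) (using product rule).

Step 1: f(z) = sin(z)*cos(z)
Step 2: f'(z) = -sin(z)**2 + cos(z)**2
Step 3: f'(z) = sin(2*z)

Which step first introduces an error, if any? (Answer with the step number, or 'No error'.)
Step 3

Step 3 is incorrect due to a wrong trig function.
The step shows: sin(2*z)
The correct value should be: cos(2*z)

Explanation: cos(2*z) was incorrectly written as sin(2*z): the term cos(2*z) was incorrectly written as sin(2*z)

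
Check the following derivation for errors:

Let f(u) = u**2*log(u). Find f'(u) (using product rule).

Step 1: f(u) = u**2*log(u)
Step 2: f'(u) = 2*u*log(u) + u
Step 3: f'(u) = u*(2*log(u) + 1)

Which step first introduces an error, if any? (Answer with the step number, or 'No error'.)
No error

All steps in this derivation are correct.
The final answer f'(u) = u*(2*log(u) + 1) is valid.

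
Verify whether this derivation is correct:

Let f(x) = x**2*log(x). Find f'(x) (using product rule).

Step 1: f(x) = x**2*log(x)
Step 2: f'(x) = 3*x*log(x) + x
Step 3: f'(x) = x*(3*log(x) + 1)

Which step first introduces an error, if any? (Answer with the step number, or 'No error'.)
Step 2

Step 2 is incorrect due to a wrong coefficient.
The step shows: 3*x*log(x) + x
The correct value should be: 2*x*log(x) + x

Explanation: The coefficient 2 was incorrectly written as 3: the term 2*x*log(x) was incorrectly written as 3*x*log(x)
The later steps are derived from this incorrect expression, so the error originates in Step 2.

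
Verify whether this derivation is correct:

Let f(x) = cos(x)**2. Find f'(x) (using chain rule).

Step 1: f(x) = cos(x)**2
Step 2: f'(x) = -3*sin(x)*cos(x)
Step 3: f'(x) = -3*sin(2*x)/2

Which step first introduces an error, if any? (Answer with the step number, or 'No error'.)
Step 2

Step 2 is incorrect due to a wrong coefficient.
The step shows: -3*sin(x)*cos(x)
The correct value should be: -2*sin(x)*cos(x)

Explanation: The coefficient -2 was incorrectly written as -3: the term -2*sin(x)*cos(x) was incorrectly written as -3*sin(x)*cos(x)
The later steps are derived from this incorrect expression, so the error originates in Step 2.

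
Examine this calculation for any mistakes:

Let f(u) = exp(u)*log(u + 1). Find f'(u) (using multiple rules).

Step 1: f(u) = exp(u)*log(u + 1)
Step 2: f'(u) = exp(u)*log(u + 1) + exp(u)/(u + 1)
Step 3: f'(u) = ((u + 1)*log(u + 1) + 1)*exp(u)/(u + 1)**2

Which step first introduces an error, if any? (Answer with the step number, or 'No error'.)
Step 3

Step 3 is incorrect due to a wrong exponent.
The step shows: ((u + 1)*log(u + 1) + 1)*exp(u)/(u + 1)**2
The correct value should be: ((u + 1)*log(u + 1) + 1)*exp(u)/(u + 1)

Explanation: The exponent -1 on u + 1 was incorrectly written as -2: the term ((u + 1)*log(u + 1) + 1)*exp(u)/(u + 1) was incorrectly written as ((u + 1)*log(u + 1) + 1)*exp(u)/(u + 1)**2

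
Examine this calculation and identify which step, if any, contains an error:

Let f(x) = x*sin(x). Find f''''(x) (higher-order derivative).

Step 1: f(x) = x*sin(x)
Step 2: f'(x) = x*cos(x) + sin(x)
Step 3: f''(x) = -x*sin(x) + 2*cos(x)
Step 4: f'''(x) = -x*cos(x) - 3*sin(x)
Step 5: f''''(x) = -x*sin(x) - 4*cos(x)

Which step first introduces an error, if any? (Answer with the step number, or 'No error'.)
Step 5

Step 5 is incorrect due to a sign flip.
The step shows: -x*sin(x) - 4*cos(x)
The correct value should be: x*sin(x) - 4*cos(x)

Explanation: The sign of one term was flipped: the term x*sin(x) was incorrectly written as -x*sin(x)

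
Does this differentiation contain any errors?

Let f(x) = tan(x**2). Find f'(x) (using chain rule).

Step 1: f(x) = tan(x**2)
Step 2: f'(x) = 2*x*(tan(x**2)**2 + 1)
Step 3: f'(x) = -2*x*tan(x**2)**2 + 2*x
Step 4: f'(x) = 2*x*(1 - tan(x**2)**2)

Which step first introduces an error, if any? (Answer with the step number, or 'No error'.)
Step 3

Step 3 is incorrect due to a sign flip.
The step shows: -2*x*tan(x**2)**2 + 2*x
The correct value should be: 2*x*tan(x**2)**2 + 2*x

Explanation: The sign of one term was flipped: the term 2*x*tan(x**2)**2 was incorrectly written as -2*x*tan(x**2)**2
The later steps are derived from this incorrect expression, so the error originates in Step 3.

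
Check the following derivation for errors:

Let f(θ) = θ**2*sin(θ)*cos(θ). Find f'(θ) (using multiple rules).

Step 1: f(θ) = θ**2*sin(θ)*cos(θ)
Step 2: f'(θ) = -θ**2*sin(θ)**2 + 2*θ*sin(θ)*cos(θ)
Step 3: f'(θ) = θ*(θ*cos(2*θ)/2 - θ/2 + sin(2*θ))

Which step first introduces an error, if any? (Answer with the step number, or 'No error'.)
Step 2

Step 2 is incorrect due to a dropped term.
The step shows: -θ**2*sin(θ)**2 + 2*θ*sin(θ)*cos(θ)
The correct value should be: -θ**2*sin(θ)**2 + θ**2*cos(θ)**2 + 2*θ*sin(θ)*cos(θ)

Explanation: A term was dropped: the term θ**2*cos(θ)**2 was incorrectly omitted
The later steps are derived from this incorrect expression, so the error originates in Step 2.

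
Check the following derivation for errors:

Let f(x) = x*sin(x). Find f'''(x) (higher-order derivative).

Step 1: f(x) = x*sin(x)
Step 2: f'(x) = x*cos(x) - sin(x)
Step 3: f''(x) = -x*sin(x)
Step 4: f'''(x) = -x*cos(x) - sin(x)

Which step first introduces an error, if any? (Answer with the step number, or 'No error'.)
Step 2

Step 2 is incorrect due to a sign flip.
The step shows: x*cos(x) - sin(x)
The correct value should be: x*cos(x) + sin(x)

Explanation: The sign of one term was flipped: the term sin(x) was incorrectly written as -sin(x)
The later steps are derived from this incorrect expression, so the error originates in Step 2.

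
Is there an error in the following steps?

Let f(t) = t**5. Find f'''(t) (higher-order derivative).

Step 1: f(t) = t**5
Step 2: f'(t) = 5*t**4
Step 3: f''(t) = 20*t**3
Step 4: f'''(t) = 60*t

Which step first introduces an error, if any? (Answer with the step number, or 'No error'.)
Step 4

Step 4 is incorrect due to a wrong exponent.
The step shows: 60*t
The correct value should be: 60*t**2

Explanation: The exponent 2 on t was incorrectly written as 1: the term 60*t**2 was incorrectly written as 60*t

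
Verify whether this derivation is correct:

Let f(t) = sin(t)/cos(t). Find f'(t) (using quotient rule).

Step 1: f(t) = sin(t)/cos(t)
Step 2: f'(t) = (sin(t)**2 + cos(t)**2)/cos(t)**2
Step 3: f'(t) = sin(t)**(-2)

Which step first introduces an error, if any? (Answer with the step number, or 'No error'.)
Step 3

Step 3 is incorrect due to a wrong trig function.
The step shows: sin(t)**(-2)
The correct value should be: cos(t)**(-2)

Explanation: cos(t) was incorrectly written as sin(t): the term cos(t)**(-2) was incorrectly written as sin(t)**(-2)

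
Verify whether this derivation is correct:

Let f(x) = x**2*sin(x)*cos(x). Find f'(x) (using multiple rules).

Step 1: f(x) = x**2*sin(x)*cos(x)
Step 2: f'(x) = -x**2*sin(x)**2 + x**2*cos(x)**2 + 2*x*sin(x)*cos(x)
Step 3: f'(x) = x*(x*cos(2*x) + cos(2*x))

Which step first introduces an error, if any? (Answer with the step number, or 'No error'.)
Step 3

Step 3 is incorrect due to a wrong trig function.
The step shows: x*(x*cos(2*x) + cos(2*x))
The correct value should be: x*(x*cos(2*x) + sin(2*x))

Explanation: sin(2*x) was incorrectly written as cos(2*x): the term x*(x*cos(2*x) + sin(2*x)) was incorrectly written as x*(x*cos(2*x) + cos(2*x))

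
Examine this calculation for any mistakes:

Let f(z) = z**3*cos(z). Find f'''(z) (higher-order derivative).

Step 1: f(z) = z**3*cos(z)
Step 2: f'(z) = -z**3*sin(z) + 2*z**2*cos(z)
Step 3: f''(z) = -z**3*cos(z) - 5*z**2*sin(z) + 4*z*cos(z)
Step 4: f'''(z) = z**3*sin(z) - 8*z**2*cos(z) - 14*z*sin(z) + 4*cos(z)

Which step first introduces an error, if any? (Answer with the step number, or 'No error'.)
Step 2

Step 2 is incorrect due to a wrong coefficient.
The step shows: -z**3*sin(z) + 2*z**2*cos(z)
The correct value should be: -z**3*sin(z) + 3*z**2*cos(z)

Explanation: The coefficient 3 was incorrectly written as 2: the term 3*z**2*cos(z) was incorrectly written as 2*z**2*cos(z)
The later steps are derived from this incorrect expression, so the error originates in Step 2.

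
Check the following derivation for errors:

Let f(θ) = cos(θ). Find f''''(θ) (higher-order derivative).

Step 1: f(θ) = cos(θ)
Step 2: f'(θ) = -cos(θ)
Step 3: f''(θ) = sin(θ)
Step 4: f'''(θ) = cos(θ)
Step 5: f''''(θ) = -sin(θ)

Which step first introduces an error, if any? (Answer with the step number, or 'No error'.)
Step 2

Step 2 is incorrect due to a wrong trig function.
The step shows: -cos(θ)
The correct value should be: -sin(θ)

Explanation: sin(θ) was incorrectly written as cos(θ): the term -sin(θ) was incorrectly written as -cos(θ)
The later steps are derived from this incorrect expression, so the error originates in Step 2.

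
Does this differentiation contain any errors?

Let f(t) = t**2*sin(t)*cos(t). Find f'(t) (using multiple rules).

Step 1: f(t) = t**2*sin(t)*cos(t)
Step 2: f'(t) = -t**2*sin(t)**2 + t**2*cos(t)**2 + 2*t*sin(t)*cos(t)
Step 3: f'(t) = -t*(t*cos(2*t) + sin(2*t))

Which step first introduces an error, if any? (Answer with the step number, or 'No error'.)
Step 3

Step 3 is incorrect due to a sign flip.
The step shows: -t*(t*cos(2*t) + sin(2*t))
The correct value should be: t*(t*cos(2*t) + sin(2*t))

Explanation: The sign of the whole expression was flipped: the term t*(t*cos(2*t) + sin(2*t)) was incorrectly written as -t*(t*cos(2*t) + sin(2*t))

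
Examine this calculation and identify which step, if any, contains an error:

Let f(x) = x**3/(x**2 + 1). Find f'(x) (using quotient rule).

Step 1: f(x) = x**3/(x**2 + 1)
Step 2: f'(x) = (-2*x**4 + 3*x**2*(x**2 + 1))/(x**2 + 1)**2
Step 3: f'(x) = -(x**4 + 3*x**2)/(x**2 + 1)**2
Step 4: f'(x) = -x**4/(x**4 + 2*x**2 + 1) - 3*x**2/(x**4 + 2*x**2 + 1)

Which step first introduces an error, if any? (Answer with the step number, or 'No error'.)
Step 3

Step 3 is incorrect due to a sign flip.
The step shows: -(x**4 + 3*x**2)/(x**2 + 1)**2
The correct value should be: (x**4 + 3*x**2)/(x**2 + 1)**2

Explanation: The sign of the whole expression was flipped: the term (x**4 + 3*x**2)/(x**2 + 1)**2 was incorrectly written as -(x**4 + 3*x**2)/(x**2 + 1)**2
The later steps are derived from this incorrect expression, so the error originates in Step 3.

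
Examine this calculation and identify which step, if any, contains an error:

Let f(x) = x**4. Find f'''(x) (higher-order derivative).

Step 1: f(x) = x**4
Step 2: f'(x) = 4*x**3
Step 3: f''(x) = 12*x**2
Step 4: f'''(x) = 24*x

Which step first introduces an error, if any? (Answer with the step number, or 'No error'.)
No error

All steps in this derivation are correct.
The final answer f'''(x) = 24*x is valid.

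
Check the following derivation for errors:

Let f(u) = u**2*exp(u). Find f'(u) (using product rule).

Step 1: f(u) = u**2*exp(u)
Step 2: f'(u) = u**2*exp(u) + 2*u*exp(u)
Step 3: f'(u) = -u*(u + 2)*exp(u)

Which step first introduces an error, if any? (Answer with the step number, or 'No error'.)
Step 3

Step 3 is incorrect due to a sign flip.
The step shows: -u*(u + 2)*exp(u)
The correct value should be: u*(u + 2)*exp(u)

Explanation: The sign of the whole expression was flipped: the term u*(u + 2)*exp(u) was incorrectly written as -u*(u + 2)*exp(u)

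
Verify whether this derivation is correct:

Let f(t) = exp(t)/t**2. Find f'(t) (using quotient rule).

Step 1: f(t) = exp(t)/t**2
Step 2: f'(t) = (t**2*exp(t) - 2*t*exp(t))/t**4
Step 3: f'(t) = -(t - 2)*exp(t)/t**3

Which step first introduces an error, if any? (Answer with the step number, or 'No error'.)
Step 3

Step 3 is incorrect due to a sign flip.
The step shows: -(t - 2)*exp(t)/t**3
The correct value should be: (t - 2)*exp(t)/t**3

Explanation: The sign of the whole expression was flipped: the term (t - 2)*exp(t)/t**3 was incorrectly written as -(t - 2)*exp(t)/t**3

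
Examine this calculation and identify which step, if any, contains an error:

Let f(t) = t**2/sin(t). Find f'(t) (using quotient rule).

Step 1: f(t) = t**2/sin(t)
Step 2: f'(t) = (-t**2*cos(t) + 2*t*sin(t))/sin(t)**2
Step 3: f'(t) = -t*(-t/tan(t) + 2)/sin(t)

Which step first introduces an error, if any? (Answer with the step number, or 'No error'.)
Step 3

Step 3 is incorrect due to a sign flip.
The step shows: -t*(-t/tan(t) + 2)/sin(t)
The correct value should be: t*(-t/tan(t) + 2)/sin(t)

Explanation: The sign of the whole expression was flipped: the term t*(-t/tan(t) + 2)/sin(t) was incorrectly written as -t*(-t/tan(t) + 2)/sin(t)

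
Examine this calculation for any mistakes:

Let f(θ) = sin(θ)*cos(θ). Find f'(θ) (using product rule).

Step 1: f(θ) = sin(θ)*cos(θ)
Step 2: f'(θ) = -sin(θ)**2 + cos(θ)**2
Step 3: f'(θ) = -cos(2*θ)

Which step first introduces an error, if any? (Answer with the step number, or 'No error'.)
Step 3

Step 3 is incorrect due to a sign flip.
The step shows: -cos(2*θ)
The correct value should be: cos(2*θ)

Explanation: The sign of the whole expression was flipped: the term cos(2*θ) was incorrectly written as -cos(2*θ)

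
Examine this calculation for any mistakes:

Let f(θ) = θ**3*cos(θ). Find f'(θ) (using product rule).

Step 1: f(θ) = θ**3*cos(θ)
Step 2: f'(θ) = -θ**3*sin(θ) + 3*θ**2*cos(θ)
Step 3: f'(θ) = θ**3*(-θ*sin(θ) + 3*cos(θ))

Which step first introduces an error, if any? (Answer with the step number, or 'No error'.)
Step 3

Step 3 is incorrect due to a wrong exponent.
The step shows: θ**3*(-θ*sin(θ) + 3*cos(θ))
The correct value should be: θ**2*(-θ*sin(θ) + 3*cos(θ))

Explanation: The exponent 2 on θ was incorrectly written as 3: the term θ**2*(-θ*sin(θ) + 3*cos(θ)) was incorrectly written as θ**3*(-θ*sin(θ) + 3*cos(θ))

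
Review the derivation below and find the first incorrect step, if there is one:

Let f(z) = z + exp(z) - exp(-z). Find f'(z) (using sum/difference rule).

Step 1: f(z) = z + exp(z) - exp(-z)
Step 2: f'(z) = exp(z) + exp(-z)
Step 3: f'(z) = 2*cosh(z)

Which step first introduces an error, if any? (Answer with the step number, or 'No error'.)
Step 2

Step 2 is incorrect due to a dropped term.
The step shows: exp(z) + exp(-z)
The correct value should be: exp(z) + 1 + exp(-z)

Explanation: A term was dropped: the term 1 was incorrectly omitted
The later steps are derived from this incorrect expression, so the error originates in Step 2.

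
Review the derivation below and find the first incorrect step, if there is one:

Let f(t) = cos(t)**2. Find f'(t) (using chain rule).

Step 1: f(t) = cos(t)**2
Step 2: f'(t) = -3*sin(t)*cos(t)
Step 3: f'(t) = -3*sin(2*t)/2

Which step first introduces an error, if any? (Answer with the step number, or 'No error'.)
Step 2

Step 2 is incorrect due to a wrong coefficient.
The step shows: -3*sin(t)*cos(t)
The correct value should be: -2*sin(t)*cos(t)

Explanation: The coefficient -2 was incorrectly written as -3: the term -2*sin(t)*cos(t) was incorrectly written as -3*sin(t)*cos(t)
The later steps are derived from this incorrect expression, so the error originates in Step 2.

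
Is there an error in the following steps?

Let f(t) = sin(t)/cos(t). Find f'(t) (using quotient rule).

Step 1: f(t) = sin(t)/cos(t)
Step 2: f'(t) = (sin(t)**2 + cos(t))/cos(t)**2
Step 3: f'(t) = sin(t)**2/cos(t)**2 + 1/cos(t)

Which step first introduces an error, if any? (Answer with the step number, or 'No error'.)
Step 2

Step 2 is incorrect due to a wrong exponent.
The step shows: (sin(t)**2 + cos(t))/cos(t)**2
The correct value should be: (sin(t)**2 + cos(t)**2)/cos(t)**2

Explanation: The exponent 2 on cos(t) was incorrectly written as 1: the term (sin(t)**2 + cos(t)**2)/cos(t)**2 was incorrectly written as (sin(t)**2 + cos(t))/cos(t)**2
The later steps are derived from this incorrect expression, so the error originates in Step 2.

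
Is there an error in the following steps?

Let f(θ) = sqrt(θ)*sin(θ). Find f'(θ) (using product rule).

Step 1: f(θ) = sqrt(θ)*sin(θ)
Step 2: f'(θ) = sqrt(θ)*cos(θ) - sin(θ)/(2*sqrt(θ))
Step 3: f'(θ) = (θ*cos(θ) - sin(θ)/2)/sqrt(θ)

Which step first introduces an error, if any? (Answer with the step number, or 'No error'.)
Step 2

Step 2 is incorrect due to a sign flip.
The step shows: sqrt(θ)*cos(θ) - sin(θ)/(2*sqrt(θ))
The correct value should be: sqrt(θ)*cos(θ) + sin(θ)/(2*sqrt(θ))

Explanation: The sign of one term was flipped: the term sin(θ)/(2*sqrt(θ)) was incorrectly written as -sin(θ)/(2*sqrt(θ))
The later steps are derived from this incorrect expression, so the error originates in Step 2.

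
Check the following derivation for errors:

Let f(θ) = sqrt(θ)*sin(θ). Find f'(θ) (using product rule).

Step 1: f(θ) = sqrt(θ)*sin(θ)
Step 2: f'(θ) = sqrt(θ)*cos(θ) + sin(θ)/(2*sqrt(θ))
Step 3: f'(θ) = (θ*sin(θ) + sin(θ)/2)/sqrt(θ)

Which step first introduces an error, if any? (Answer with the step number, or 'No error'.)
Step 3

Step 3 is incorrect due to a wrong trig function.
The step shows: (θ*sin(θ) + sin(θ)/2)/sqrt(θ)
The correct value should be: (θ*cos(θ) + sin(θ)/2)/sqrt(θ)

Explanation: cos(θ) was incorrectly written as sin(θ): the term (θ*cos(θ) + sin(θ)/2)/sqrt(θ) was incorrectly written as (θ*sin(θ) + sin(θ)/2)/sqrt(θ)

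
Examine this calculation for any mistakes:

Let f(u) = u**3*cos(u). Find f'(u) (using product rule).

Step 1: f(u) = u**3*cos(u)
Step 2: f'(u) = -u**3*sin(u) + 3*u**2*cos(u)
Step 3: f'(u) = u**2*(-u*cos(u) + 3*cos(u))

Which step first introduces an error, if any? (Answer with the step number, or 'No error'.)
Step 3

Step 3 is incorrect due to a wrong trig function.
The step shows: u**2*(-u*cos(u) + 3*cos(u))
The correct value should be: u**2*(-u*sin(u) + 3*cos(u))

Explanation: sin(u) was incorrectly written as cos(u): the term u**2*(-u*sin(u) + 3*cos(u)) was incorrectly written as u**2*(-u*cos(u) + 3*cos(u))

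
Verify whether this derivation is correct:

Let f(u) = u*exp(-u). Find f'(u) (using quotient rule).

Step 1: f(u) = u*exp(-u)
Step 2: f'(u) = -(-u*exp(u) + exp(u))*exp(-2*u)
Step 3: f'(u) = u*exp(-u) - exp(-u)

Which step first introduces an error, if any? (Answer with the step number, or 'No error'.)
Step 2

Step 2 is incorrect due to a sign flip.
The step shows: -(-u*exp(u) + exp(u))*exp(-2*u)
The correct value should be: (-u*exp(u) + exp(u))*exp(-2*u)

Explanation: The sign of the whole expression was flipped: the term (-u*exp(u) + exp(u))*exp(-2*u) was incorrectly written as -(-u*exp(u) + exp(u))*exp(-2*u)
The later steps are derived from this incorrect expression, so the error originates in Step 2.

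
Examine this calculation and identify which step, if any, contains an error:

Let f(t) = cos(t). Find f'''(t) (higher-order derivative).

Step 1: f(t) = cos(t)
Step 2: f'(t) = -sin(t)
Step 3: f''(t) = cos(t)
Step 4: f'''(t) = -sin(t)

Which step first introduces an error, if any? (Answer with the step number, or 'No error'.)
Step 3

Step 3 is incorrect due to a sign flip.
The step shows: cos(t)
The correct value should be: -cos(t)

Explanation: The sign of the whole expression was flipped: the term -cos(t) was incorrectly written as cos(t)
The later steps are derived from this incorrect expression, so the error originates in Step 3.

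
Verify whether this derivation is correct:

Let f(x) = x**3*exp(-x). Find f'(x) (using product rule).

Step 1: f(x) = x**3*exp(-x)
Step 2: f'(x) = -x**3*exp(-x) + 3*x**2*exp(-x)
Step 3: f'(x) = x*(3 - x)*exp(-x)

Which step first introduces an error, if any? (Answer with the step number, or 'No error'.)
Step 3

Step 3 is incorrect due to a wrong exponent.
The step shows: x*(3 - x)*exp(-x)
The correct value should be: x**2*(3 - x)*exp(-x)

Explanation: The exponent 2 on x was incorrectly written as 1: the term x**2*(3 - x)*exp(-x) was incorrectly written as x*(3 - x)*exp(-x)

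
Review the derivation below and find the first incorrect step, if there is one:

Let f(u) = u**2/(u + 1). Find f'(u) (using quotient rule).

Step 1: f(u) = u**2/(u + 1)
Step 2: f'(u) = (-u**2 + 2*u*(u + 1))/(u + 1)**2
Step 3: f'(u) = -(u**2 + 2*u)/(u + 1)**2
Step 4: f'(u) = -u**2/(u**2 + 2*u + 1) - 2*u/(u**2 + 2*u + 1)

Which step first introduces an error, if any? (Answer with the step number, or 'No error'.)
Step 3

Step 3 is incorrect due to a sign flip.
The step shows: -(u**2 + 2*u)/(u + 1)**2
The correct value should be: (u**2 + 2*u)/(u + 1)**2

Explanation: The sign of the whole expression was flipped: the term (u**2 + 2*u)/(u + 1)**2 was incorrectly written as -(u**2 + 2*u)/(u + 1)**2
The later steps are derived from this incorrect expression, so the error originates in Step 3.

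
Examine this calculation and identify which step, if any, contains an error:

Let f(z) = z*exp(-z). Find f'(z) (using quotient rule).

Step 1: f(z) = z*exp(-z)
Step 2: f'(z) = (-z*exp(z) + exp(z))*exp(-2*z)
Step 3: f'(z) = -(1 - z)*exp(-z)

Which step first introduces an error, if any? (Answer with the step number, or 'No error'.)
Step 3

Step 3 is incorrect due to a sign flip.
The step shows: -(1 - z)*exp(-z)
The correct value should be: (1 - z)*exp(-z)

Explanation: The sign of the whole expression was flipped: the term (1 - z)*exp(-z) was incorrectly written as -(1 - z)*exp(-z)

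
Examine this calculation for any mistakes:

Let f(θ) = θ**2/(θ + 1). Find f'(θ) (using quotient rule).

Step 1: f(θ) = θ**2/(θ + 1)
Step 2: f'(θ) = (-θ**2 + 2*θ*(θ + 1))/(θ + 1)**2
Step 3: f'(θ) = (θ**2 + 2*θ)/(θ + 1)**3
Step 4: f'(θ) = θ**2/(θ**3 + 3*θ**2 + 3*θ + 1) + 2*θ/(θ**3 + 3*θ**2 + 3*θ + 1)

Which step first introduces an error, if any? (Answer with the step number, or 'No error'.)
Step 3

Step 3 is incorrect due to a wrong exponent.
The step shows: (θ**2 + 2*θ)/(θ + 1)**3
The correct value should be: (θ**2 + 2*θ)/(θ + 1)**2

Explanation: The exponent -2 on θ + 1 was incorrectly written as -3: the term (θ**2 + 2*θ)/(θ + 1)**2 was incorrectly written as (θ**2 + 2*θ)/(θ + 1)**3
The later steps are derived from this incorrect expression, so the error originates in Step 3.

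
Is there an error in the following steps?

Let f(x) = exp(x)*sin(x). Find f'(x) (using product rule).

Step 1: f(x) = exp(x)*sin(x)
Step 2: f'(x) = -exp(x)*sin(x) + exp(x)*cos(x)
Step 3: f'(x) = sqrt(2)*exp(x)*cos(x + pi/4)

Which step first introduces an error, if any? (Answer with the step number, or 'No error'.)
Step 2

Step 2 is incorrect due to a sign flip.
The step shows: -exp(x)*sin(x) + exp(x)*cos(x)
The correct value should be: exp(x)*sin(x) + exp(x)*cos(x)

Explanation: The sign of one term was flipped: the term exp(x)*sin(x) was incorrectly written as -exp(x)*sin(x)
The later steps are derived from this incorrect expression, so the error originates in Step 2.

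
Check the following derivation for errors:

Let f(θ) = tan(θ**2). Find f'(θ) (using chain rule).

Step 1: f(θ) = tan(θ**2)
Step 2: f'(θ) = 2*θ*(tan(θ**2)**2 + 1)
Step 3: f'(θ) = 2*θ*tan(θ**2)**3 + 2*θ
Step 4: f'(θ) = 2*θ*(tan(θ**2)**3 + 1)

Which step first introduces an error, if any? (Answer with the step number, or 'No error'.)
Step 3

Step 3 is incorrect due to a wrong exponent.
The step shows: 2*θ*tan(θ**2)**3 + 2*θ
The correct value should be: 2*θ*tan(θ**2)**2 + 2*θ

Explanation: The exponent 2 on tan(θ**2) was incorrectly written as 3: the term 2*θ*tan(θ**2)**2 was incorrectly written as 2*θ*tan(θ**2)**3
The later steps are derived from this incorrect expression, so the error originates in Step 3.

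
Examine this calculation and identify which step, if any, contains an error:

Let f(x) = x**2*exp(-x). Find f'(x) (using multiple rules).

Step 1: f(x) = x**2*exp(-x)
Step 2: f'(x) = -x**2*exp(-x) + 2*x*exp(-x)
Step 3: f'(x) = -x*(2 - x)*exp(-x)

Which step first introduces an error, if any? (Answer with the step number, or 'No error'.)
Step 3

Step 3 is incorrect due to a sign flip.
The step shows: -x*(2 - x)*exp(-x)
The correct value should be: x*(2 - x)*exp(-x)

Explanation: The sign of the whole expression was flipped: the term x*(2 - x)*exp(-x) was incorrectly written as -x*(2 - x)*exp(-x)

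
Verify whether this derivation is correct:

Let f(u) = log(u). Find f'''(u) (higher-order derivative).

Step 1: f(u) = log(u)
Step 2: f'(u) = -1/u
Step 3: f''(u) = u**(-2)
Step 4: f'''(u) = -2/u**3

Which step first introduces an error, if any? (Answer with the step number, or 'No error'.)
Step 2

Step 2 is incorrect due to a sign flip.
The step shows: -1/u
The correct value should be: 1/u

Explanation: The sign of the whole expression was flipped: the term 1/u was incorrectly written as -1/u
The later steps are derived from this incorrect expression, so the error originates in Step 2.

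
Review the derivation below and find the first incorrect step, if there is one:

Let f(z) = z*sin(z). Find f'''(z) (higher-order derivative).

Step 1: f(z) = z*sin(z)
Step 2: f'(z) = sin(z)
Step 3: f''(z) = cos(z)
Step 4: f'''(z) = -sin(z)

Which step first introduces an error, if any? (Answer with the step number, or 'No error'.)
Step 2

Step 2 is incorrect due to a dropped term.
The step shows: sin(z)
The correct value should be: z*cos(z) + sin(z)

Explanation: A term was dropped: the term z*cos(z) was incorrectly omitted
The later steps are derived from this incorrect expression, so the error originates in Step 2.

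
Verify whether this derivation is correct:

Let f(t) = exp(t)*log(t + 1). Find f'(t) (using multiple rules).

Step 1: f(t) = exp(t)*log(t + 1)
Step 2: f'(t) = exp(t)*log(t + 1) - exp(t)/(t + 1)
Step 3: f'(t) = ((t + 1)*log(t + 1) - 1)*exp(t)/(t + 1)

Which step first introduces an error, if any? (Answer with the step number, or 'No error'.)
Step 2

Step 2 is incorrect due to a sign flip.
The step shows: exp(t)*log(t + 1) - exp(t)/(t + 1)
The correct value should be: exp(t)*log(t + 1) + exp(t)/(t + 1)

Explanation: The sign of one term was flipped: the term exp(t)/(t + 1) was incorrectly written as -exp(t)/(t + 1)
The later steps are derived from this incorrect expression, so the error originates in Step 2.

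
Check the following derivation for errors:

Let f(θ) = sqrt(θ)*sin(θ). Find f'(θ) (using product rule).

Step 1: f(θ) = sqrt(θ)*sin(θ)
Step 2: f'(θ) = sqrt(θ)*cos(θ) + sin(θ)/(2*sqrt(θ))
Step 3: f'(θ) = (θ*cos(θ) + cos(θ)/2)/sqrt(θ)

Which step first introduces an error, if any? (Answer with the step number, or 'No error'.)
Step 3

Step 3 is incorrect due to a wrong trig function.
The step shows: (θ*cos(θ) + cos(θ)/2)/sqrt(θ)
The correct value should be: (θ*cos(θ) + sin(θ)/2)/sqrt(θ)

Explanation: sin(θ) was incorrectly written as cos(θ): the term (θ*cos(θ) + sin(θ)/2)/sqrt(θ) was incorrectly written as (θ*cos(θ) + cos(θ)/2)/sqrt(θ)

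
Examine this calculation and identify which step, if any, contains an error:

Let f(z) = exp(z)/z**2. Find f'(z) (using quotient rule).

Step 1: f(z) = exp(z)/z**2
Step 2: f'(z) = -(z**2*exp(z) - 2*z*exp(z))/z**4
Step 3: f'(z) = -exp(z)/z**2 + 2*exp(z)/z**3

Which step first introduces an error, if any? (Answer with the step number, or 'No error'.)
Step 2

Step 2 is incorrect due to a sign flip.
The step shows: -(z**2*exp(z) - 2*z*exp(z))/z**4
The correct value should be: (z**2*exp(z) - 2*z*exp(z))/z**4

Explanation: The sign of the whole expression was flipped: the term (z**2*exp(z) - 2*z*exp(z))/z**4 was incorrectly written as -(z**2*exp(z) - 2*z*exp(z))/z**4
The later steps are derived from this incorrect expression, so the error originates in Step 2.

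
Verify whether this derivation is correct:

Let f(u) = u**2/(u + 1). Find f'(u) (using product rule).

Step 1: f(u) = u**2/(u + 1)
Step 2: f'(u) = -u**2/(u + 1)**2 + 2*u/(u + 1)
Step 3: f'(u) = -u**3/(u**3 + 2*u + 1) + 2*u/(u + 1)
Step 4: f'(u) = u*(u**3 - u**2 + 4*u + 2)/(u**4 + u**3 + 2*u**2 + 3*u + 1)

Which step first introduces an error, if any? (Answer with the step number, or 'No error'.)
Step 3

Step 3 is incorrect due to a wrong exponent.
The step shows: -u**3/(u**3 + 2*u + 1) + 2*u/(u + 1)
The correct value should be: -u**2/(u**2 + 2*u + 1) + 2*u/(u + 1)

Explanation: The exponent 2 on u was incorrectly written as 3: the term -u**2/(u**2 + 2*u + 1) was incorrectly written as -u**3/(u**3 + 2*u + 1)
The later steps are derived from this incorrect expression, so the error originates in Step 3.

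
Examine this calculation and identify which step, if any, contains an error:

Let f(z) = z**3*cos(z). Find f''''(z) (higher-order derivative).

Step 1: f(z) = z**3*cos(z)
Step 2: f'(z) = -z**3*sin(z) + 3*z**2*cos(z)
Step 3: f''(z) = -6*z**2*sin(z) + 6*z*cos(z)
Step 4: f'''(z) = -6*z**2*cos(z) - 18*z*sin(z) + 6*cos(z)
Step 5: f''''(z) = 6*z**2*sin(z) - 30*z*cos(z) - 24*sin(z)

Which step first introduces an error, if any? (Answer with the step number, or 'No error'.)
Step 3

Step 3 is incorrect due to a dropped term.
The step shows: -6*z**2*sin(z) + 6*z*cos(z)
The correct value should be: -z**3*cos(z) - 6*z**2*sin(z) + 6*z*cos(z)

Explanation: A term was dropped: the term -z**3*cos(z) was incorrectly omitted
The later steps are derived from this incorrect expression, so the error originates in Step 3.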